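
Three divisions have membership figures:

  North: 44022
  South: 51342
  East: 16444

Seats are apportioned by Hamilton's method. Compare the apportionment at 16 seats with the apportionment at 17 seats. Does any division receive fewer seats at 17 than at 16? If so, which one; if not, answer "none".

At 16 seats: North 6, South 7, East 3.
At 17 seats: North 7, South 8, East 2.
East drops from 3 to 2.

East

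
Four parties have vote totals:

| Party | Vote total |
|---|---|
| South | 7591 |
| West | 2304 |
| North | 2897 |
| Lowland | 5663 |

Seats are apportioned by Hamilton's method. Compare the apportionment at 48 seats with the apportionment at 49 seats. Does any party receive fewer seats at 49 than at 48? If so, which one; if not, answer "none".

At 48 seats: South 20, West 6, North 7, Lowland 15.
At 49 seats: South 20, West 6, North 8, Lowland 15.
No party's allocation decreased.

none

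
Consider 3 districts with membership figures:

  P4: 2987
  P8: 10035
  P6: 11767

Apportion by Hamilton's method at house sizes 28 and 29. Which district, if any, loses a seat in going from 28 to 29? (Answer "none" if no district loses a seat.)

At 28 seats: P4 4, P8 11, P6 13.
At 29 seats: P4 3, P8 12, P6 14.
P4 drops from 4 to 3.

P4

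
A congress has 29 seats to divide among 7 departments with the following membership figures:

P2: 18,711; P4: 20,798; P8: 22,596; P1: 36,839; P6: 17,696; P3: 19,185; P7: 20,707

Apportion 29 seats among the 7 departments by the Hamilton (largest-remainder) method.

P2: 3, P4: 4, P8: 4, P1: 7, P6: 3, P3: 4, P7: 4

Standard divisor: 156532 ÷ 29 ≈ 5397.655.
Standard quotas: P2 3.4665, P4 3.8532, P8 4.1863, P1 6.8250, P6 3.2785, P3 3.5543, P7 3.8363.
Lower quotas: P2 3, P4 3, P8 4, P1 6, P6 3, P3 3, P7 3 (sum 25, leaving 4 seats).
Remainders in descending order: P4 0.8532, P7 0.8363, P1 0.8250, P3 0.5543, P2 0.4665, P6 0.2785, P8 0.1863.
Largest remainders: P4, P7, P1, P3 receive the extra seats.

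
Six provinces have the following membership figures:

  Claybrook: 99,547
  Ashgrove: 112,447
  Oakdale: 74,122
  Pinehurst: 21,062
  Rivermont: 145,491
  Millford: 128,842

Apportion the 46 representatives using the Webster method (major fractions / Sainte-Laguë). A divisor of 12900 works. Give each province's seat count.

With modified divisor 12900: modified quotas Claybrook 7.717, Ashgrove 8.717, Oakdale 5.746, Pinehurst 1.633, Rivermont 11.278, Millford 9.988.
Rounding to the nearest integer: Claybrook 8, Ashgrove 9, Oakdale 6, Pinehurst 2, Rivermont 11, Millford 10 (total 46).

Claybrook 8; Ashgrove 9; Oakdale 6; Pinehurst 2; Rivermont 11; Millford 10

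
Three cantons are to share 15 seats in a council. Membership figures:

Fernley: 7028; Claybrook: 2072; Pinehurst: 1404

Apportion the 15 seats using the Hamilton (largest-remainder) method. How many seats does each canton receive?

Total 10504; standard divisor 10504/15 ≈ 700.267.
Standard quotas: Fernley 10.0362, Claybrook 2.9589, Pinehurst 2.0050.
Lower quotas: Fernley 10, Claybrook 2, Pinehurst 2 (sum 14, leaving 1 seat).
Remainders in descending order: Claybrook 0.9589, Fernley 0.0362, Pinehurst 0.0050.
Largest remainder: Claybrook receives the extra seat.

Fernley=10, Claybrook=3, Pinehurst=2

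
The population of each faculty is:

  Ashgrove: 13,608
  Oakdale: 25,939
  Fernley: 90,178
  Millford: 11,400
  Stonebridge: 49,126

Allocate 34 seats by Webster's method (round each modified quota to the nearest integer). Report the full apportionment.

Ashgrove=2, Oakdale=5, Fernley=16, Millford=2, Stonebridge=9

Standard divisor 190251/34 ≈ 5595.618; standard quotas: Ashgrove 2.432, Oakdale 4.636, Fernley 16.116, Millford 2.037, Stonebridge 8.779.
Rounding to the nearest integer gives Ashgrove 2, Oakdale 5, Fernley 16, Millford 2, Stonebridge 9 — total 34, matching the house size, so no adjustment is needed.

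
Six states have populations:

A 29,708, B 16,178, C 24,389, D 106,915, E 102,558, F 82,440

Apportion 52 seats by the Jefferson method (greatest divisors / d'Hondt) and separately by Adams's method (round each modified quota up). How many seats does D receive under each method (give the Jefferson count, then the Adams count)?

Jefferson: A 4, B 2, C 3, D 16, E 15, F 12.
Adams: A 4, B 3, C 4, D 15, E 14, F 12.
D gets 16 under Jefferson and 15 under Adams.

16 and 15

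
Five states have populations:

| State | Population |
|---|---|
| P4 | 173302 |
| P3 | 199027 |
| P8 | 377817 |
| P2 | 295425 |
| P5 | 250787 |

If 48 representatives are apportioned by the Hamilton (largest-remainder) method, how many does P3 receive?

Standard divisor: 1296358 ÷ 48 ≈ 27007.458.
Standard quotas: P4 6.4168, P3 7.3693, P8 13.9894, P2 10.9386, P5 9.2858.
Lower quotas: P4 6, P3 7, P8 13, P2 10, P5 9 (sum 45, leaving 3 seats).
Remainders in descending order: P8 0.9894, P2 0.9386, P4 0.4168, P3 0.3693, P5 0.2858.
The surplus seats go to P8, P2, P4.
P3 receives 7.

7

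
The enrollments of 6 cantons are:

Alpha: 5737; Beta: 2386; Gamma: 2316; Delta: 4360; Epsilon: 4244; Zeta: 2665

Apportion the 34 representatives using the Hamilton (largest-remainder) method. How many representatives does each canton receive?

Alpha: 9, Beta: 4, Gamma: 3, Delta: 7, Epsilon: 7, Zeta: 4

Total 21708; standard divisor 21708/34 ≈ 638.471.
Standard quotas: Alpha 8.9855, Beta 3.7371, Gamma 3.6274, Delta 6.8288, Epsilon 6.6471, Zeta 4.1740.
Lower quotas: Alpha 8, Beta 3, Gamma 3, Delta 6, Epsilon 6, Zeta 4 (sum 30, leaving 4 seats).
Remainders in descending order: Alpha 0.9855, Delta 0.8288, Beta 0.7371, Epsilon 0.6471, Gamma 0.6274, Zeta 0.1740.
Largest remainders: Alpha, Delta, Beta, Epsilon receive the extra seats.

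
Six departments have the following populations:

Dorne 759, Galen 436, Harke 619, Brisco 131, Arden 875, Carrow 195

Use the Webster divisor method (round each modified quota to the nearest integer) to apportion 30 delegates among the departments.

Standard divisor 3015/30 ≈ 100.5; standard quotas: Dorne 7.552, Galen 4.338, Harke 6.159, Brisco 1.303, Arden 8.706, Carrow 1.940.
Rounding to the nearest integer gives Dorne 8, Galen 4, Harke 6, Brisco 1, Arden 9, Carrow 2 — total 30, matching the house size, so no adjustment is needed.

Dorne 8, Galen 4, Harke 6, Brisco 1, Arden 9, Carrow 2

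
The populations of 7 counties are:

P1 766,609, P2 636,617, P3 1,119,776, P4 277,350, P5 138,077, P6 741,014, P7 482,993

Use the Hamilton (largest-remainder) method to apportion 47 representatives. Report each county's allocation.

P1 9; P2 7; P3 13; P4 3; P5 2; P6 8; P7 5

The standard divisor is 4162436/47 ≈ 88562.468.
Standard quotas: P1 8.6561, P2 7.1883, P3 12.6439, P4 3.1317, P5 1.5591, P6 8.3671, P7 5.4537.
Lower quotas: P1 8, P2 7, P3 12, P4 3, P5 1, P6 8, P7 5 (sum 44, leaving 3 seats).
Remainders in descending order: P1 0.6561, P3 0.6439, P5 0.5591, P7 0.4537, P6 0.3671, P2 0.1883, P4 0.1317.
The surplus seats go to P1, P3, P5.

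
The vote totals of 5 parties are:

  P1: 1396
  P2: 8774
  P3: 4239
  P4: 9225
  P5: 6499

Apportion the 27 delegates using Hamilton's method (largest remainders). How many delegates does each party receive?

The standard divisor is 30133/27 ≈ 1116.037.
Standard quotas: P1 1.2509, P2 7.8617, P3 3.7983, P4 8.2659, P5 5.8233.
Lower quotas: P1 1, P2 7, P3 3, P4 8, P5 5 (sum 24, leaving 3 seats).
Remainders in descending order: P2 0.8617, P5 0.8233, P3 0.7983, P4 0.2659, P1 0.2509.
The surplus seats go to P2, P5, P3.

P1: 1, P2: 8, P3: 4, P4: 8, P5: 6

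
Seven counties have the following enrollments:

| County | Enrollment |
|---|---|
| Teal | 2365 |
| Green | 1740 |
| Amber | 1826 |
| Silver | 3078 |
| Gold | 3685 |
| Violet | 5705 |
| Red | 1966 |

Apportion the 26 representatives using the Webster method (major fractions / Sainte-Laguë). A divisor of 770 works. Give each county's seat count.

Teal=3; Green=2; Amber=2; Silver=4; Gold=5; Violet=7; Red=3

With modified divisor 770: modified quotas Teal 3.071, Green 2.260, Amber 2.371, Silver 3.997, Gold 4.786, Violet 7.409, Red 2.553.
Rounding to the nearest integer: Teal 3, Green 2, Amber 2, Silver 4, Gold 5, Violet 7, Red 3 (total 26).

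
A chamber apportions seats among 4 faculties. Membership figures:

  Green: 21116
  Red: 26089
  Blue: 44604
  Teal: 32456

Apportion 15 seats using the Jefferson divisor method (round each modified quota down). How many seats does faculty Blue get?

Standard divisor 124265/15 ≈ 8284.333; standard quotas: Green 2.549, Red 3.149, Blue 5.384, Teal 3.918.
Rounding down gives 2, 3, 5, 3 = 13 seats, so the divisor must be adjusted.
With modified divisor 7200: modified quotas Green 2.933, Red 3.623, Blue 6.195, Teal 4.508.
Rounding down: Green 2, Red 3, Blue 6, Teal 4 (total 15).
Blue receives 6.

6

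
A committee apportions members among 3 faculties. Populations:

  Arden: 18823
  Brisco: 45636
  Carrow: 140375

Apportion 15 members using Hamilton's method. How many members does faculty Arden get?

Standard divisor: 204834 ÷ 15 ≈ 13655.6.
Standard quotas: Arden 1.3784, Brisco 3.3419, Carrow 10.2797.
Lower quotas: Arden 1, Brisco 3, Carrow 10 (sum 14, leaving 1 seat).
Remainders in descending order: Arden 0.3784, Brisco 0.3419, Carrow 0.2797.
The surplus seat goes to Arden.
Arden receives 2.

2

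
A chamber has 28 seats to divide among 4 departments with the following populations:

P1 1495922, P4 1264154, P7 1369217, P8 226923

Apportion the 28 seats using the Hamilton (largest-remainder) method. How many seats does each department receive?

P1: 10, P4: 8, P7: 9, P8: 1

The standard divisor is 4356216/28 ≈ 155579.143.
Standard quotas: P1 9.6152, P4 8.1255, P7 8.8008, P8 1.4586.
Lower quotas: P1 9, P4 8, P7 8, P8 1 (sum 26, leaving 2 seats).
Remainders in descending order: P7 0.8008, P1 0.6152, P8 0.4586, P4 0.1255.
Largest remainders: P7, P1 receive the extra seats.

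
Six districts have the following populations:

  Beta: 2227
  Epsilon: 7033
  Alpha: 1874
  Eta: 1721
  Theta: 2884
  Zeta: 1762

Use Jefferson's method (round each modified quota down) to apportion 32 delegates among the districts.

Beta=4; Epsilon=14; Alpha=3; Eta=3; Theta=5; Zeta=3

Standard divisor 17501/32 ≈ 546.906; standard quotas: Beta 4.072, Epsilon 12.860, Alpha 3.427, Eta 3.147, Theta 5.273, Zeta 3.222.
Rounding down gives 4, 12, 3, 3, 5, 3 = 30 seats, so the divisor must be adjusted.
With modified divisor 500: modified quotas Beta 4.454, Epsilon 14.066, Alpha 3.748, Eta 3.442, Theta 5.768, Zeta 3.524.
Rounding down: Beta 4, Epsilon 14, Alpha 3, Eta 3, Theta 5, Zeta 3 (total 32).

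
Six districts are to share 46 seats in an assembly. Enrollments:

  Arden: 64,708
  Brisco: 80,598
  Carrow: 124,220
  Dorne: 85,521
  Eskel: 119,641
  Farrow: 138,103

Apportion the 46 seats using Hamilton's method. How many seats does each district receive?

Standard divisor: 612791 ÷ 46 ≈ 13321.543.
Standard quotas: Arden 4.8574, Brisco 6.0502, Carrow 9.3247, Dorne 6.4198, Eskel 8.9810, Farrow 10.3669.
Lower quotas: Arden 4, Brisco 6, Carrow 9, Dorne 6, Eskel 8, Farrow 10 (sum 43, leaving 3 seats).
Remainders in descending order: Eskel 0.9810, Arden 0.8574, Dorne 0.4198, Farrow 0.3669, Carrow 0.3247, Brisco 0.0502.
The surplus seats go to Eskel, Arden, Dorne.

Arden: 5, Brisco: 6, Carrow: 9, Dorne: 7, Eskel: 9, Farrow: 10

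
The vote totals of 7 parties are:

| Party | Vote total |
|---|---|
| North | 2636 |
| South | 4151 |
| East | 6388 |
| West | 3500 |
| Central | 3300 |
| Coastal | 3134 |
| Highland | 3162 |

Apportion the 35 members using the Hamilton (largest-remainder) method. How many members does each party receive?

North: 4, South: 6, East: 8, West: 5, Central: 4, Coastal: 4, Highland: 4

Total 26271; standard divisor 26271/35 ≈ 750.6.
Standard quotas: North 3.5119, South 5.5302, East 8.5105, West 4.6629, Central 4.3965, Coastal 4.1753, Highland 4.2126.
Lower quotas: North 3, South 5, East 8, West 4, Central 4, Coastal 4, Highland 4 (sum 32, leaving 3 seats).
Remainders in descending order: West 0.6629, South 0.5302, North 0.5119, East 0.5105, Central 0.3965, Highland 0.2126, Coastal 0.1753.
Largest remainders: West, South, North receive the extra seats.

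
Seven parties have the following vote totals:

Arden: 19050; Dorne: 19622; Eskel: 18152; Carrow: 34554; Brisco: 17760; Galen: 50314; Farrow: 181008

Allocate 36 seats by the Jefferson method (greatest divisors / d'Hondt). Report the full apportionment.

Arden=2, Dorne=2, Eskel=2, Carrow=3, Brisco=2, Galen=5, Farrow=20

Standard divisor 340460/36 ≈ 9457.222; standard quotas: Arden 2.014, Dorne 2.075, Eskel 1.919, Carrow 3.654, Brisco 1.878, Galen 5.320, Farrow 19.140.
Rounding down gives 2, 2, 1, 3, 1, 5, 19 = 33 seats, so the divisor must be adjusted.
With modified divisor 8760: modified quotas Arden 2.175, Dorne 2.240, Eskel 2.072, Carrow 3.945, Brisco 2.027, Galen 5.744, Farrow 20.663.
Rounding down: Arden 2, Dorne 2, Eskel 2, Carrow 3, Brisco 2, Galen 5, Farrow 20 (total 36).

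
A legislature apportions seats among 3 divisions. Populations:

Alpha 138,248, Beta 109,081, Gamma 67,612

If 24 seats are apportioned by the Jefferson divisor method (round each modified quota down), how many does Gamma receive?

5

Standard divisor 314941/24 ≈ 13122.542; standard quotas: Alpha 10.535, Beta 8.312, Gamma 5.152.
Rounding down gives 10, 8, 5 = 23 seats, so the divisor must be adjusted.
With modified divisor 12300: modified quotas Alpha 11.240, Beta 8.868, Gamma 5.497.
Rounding down: Alpha 11, Beta 8, Gamma 5 (total 24).
Gamma receives 5.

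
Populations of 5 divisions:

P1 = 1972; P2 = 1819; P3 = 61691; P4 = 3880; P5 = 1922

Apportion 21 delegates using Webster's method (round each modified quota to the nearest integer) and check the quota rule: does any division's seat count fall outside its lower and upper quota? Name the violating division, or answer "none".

P3

Standard quotas: P1 0.581, P2 0.536, P3 18.174, P4 1.143, P5 0.566.
Webster allocation: P1 1, P2 1, P3 17, P4 1, P5 1.
P3 has quota 18.174 (lower 18, upper 19) but receives 17 — outside the quota interval.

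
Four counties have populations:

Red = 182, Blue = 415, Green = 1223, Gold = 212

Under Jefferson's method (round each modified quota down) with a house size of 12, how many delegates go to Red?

Standard divisor 2032/12 ≈ 169.333; standard quotas: Red 1.075, Blue 2.451, Green 7.222, Gold 1.252.
Rounding down gives 1, 2, 7, 1 = 11 seats, so the divisor must be adjusted.
With modified divisor 150: modified quotas Red 1.213, Blue 2.767, Green 8.153, Gold 1.413.
Rounding down: Red 1, Blue 2, Green 8, Gold 1 (total 12).
Red receives 1.

1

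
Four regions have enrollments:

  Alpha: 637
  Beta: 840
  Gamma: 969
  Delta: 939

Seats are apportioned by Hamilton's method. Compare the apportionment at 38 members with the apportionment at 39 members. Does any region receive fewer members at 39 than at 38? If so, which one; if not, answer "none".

none

At 38 seats: Alpha 7, Beta 9, Gamma 11, Delta 11.
At 39 seats: Alpha 7, Beta 10, Gamma 11, Delta 11.
No region's allocation decreased.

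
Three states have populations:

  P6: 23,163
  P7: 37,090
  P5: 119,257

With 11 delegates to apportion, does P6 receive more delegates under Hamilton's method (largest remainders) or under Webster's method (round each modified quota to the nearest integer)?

Hamilton

Hamilton: P6 2, P7 2, P5 7.
Webster: P6 1, P7 2, P5 8.
P6 gets 2 under Hamilton and 1 under Webster.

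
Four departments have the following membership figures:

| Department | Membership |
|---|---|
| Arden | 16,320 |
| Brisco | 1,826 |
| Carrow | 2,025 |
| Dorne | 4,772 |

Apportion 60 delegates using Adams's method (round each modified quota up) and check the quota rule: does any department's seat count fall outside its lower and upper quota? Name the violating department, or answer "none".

Arden

Standard quotas: Arden 39.258, Brisco 4.392, Carrow 4.871, Dorne 11.479.
Adams allocation: Arden 38, Brisco 5, Carrow 5, Dorne 12.
Arden has quota 39.258 (lower 39, upper 40) but receives 38 — outside the quota interval.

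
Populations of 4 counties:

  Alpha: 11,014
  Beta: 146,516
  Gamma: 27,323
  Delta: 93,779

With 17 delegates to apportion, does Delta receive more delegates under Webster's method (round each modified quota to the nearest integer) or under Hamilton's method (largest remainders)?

Hamilton

Webster: Alpha 1, Beta 9, Gamma 2, Delta 5.
Hamilton: Alpha 1, Beta 9, Gamma 1, Delta 6.
Delta gets 5 under Webster and 6 under Hamilton.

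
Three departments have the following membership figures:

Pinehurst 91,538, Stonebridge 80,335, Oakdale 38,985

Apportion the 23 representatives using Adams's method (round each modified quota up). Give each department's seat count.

Standard divisor 210858/23 ≈ 9167.739; standard quotas: Pinehurst 9.985, Stonebridge 8.763, Oakdale 4.252.
Rounding up gives 10, 9, 5 = 24 seats, so the divisor must be adjusted.
With modified divisor 9900: modified quotas Pinehurst 9.246, Stonebridge 8.115, Oakdale 3.938.
Rounding up: Pinehurst 10, Stonebridge 9, Oakdale 4 (total 23).

Pinehurst: 10; Stonebridge: 9; Oakdale: 4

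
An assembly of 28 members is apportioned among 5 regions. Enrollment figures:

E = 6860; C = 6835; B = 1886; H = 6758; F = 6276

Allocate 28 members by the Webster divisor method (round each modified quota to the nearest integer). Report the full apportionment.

E: 7, C: 7, B: 2, H: 6, F: 6

Standard divisor 28615/28 ≈ 1021.964; standard quotas: E 6.713, C 6.688, B 1.845, H 6.613, F 6.141.
Rounding to the nearest integer gives 7, 7, 2, 7, 6 = 29 seats, so the divisor must be adjusted.
With modified divisor 1046: modified quotas E 6.558, C 6.534, B 1.803, H 6.461, F 6.000.
Rounding to the nearest integer: E 7, C 7, B 2, H 6, F 6 (total 28).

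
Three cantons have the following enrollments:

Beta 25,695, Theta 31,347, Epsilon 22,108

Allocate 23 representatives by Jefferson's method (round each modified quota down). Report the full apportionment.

Standard divisor 79150/23 ≈ 3441.304; standard quotas: Beta 7.467, Theta 9.109, Epsilon 6.424.
Rounding down gives 7, 9, 6 = 22 seats, so the divisor must be adjusted.
With modified divisor 3200: modified quotas Beta 8.030, Theta 9.796, Epsilon 6.909.
Rounding down: Beta 8, Theta 9, Epsilon 6 (total 23).

Beta: 8, Theta: 9, Epsilon: 6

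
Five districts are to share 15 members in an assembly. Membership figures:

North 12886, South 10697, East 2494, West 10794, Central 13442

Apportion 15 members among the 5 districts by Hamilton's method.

The standard divisor is 50313/15 ≈ 3354.2.
Standard quotas: North 3.8418, South 3.1891, East 0.7435, West 3.2181, Central 4.0075.
Lower quotas: North 3, South 3, East 0, West 3, Central 4 (sum 13, leaving 2 seats).
Remainders in descending order: North 0.8418, East 0.7435, West 0.2181, South 0.1891, Central 0.0075.
The surplus seats go to North, East.

North 4, South 3, East 1, West 3, Central 4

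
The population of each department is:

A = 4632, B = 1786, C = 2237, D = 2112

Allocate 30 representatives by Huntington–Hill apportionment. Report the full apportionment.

With divisor 358: modified quotas A 12.939, B 4.989, C 6.249, D 5.899.
Geometric-mean thresholds: A √(12·13)=12.490, B √(4·5)=4.472, C √(6·7)=6.481, D √(5·6)=5.477.
Each quota rounded against its threshold gives A 13, B 5, C 6, D 6 (total 30).

A 13, B 5, C 6, D 6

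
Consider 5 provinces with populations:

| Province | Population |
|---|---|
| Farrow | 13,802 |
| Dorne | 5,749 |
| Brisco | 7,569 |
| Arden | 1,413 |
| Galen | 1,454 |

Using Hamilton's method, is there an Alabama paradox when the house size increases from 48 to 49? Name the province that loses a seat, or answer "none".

Galen

At 48 seats: Farrow 22, Dorne 9, Brisco 12, Arden 2, Galen 3.
At 49 seats: Farrow 23, Dorne 10, Brisco 12, Arden 2, Galen 2.
Galen drops from 3 to 2.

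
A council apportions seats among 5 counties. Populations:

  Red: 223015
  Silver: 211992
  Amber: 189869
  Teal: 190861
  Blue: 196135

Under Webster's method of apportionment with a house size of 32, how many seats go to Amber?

6

Standard divisor 1011872/32 ≈ 31621; standard quotas: Red 7.053, Silver 6.704, Amber 6.005, Teal 6.036, Blue 6.203.
Rounding to the nearest integer gives Red 7, Silver 7, Amber 6, Teal 6, Blue 6 — total 32, matching the house size, so no adjustment is needed.
Amber receives 6.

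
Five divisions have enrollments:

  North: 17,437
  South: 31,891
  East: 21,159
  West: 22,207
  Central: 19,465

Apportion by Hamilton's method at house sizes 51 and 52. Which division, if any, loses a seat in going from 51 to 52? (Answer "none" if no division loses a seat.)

At 51 seats: North 8, South 14, East 10, West 10, Central 9.
At 52 seats: North 8, South 15, East 10, West 10, Central 9.
No division's allocation decreased.

none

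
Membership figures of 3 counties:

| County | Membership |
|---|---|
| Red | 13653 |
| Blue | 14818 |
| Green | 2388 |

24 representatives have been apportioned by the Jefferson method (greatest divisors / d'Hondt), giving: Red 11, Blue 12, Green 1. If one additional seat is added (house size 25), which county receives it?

Priority for the next seat is population ÷ (current seats + 1).
Priorities: Red 1137.750, Blue 1139.846, Green 1194.000.
Highest priority: Green.

Green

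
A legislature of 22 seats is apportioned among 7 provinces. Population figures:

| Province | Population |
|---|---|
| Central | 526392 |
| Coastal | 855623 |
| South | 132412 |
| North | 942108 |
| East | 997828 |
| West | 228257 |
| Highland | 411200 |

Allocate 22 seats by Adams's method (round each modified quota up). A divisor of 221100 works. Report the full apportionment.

Central 3, Coastal 4, South 1, North 5, East 5, West 2, Highland 2

With modified divisor 221100: modified quotas Central 2.381, Coastal 3.870, South 0.599, North 4.261, East 4.513, West 1.032, Highland 1.860.
Rounding up: Central 3, Coastal 4, South 1, North 5, East 5, West 2, Highland 2 (total 22).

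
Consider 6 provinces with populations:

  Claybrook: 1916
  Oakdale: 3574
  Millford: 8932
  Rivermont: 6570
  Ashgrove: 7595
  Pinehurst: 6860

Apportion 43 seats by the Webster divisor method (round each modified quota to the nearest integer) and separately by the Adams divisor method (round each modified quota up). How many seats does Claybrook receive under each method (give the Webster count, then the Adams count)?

2 and 3

Webster: Claybrook 2, Oakdale 4, Millford 11, Rivermont 8, Ashgrove 9, Pinehurst 9.
Adams: Claybrook 3, Oakdale 5, Millford 10, Rivermont 8, Ashgrove 9, Pinehurst 8.
Claybrook gets 2 under Webster and 3 under Adams.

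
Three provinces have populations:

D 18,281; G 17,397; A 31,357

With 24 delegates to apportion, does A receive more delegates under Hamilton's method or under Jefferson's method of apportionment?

Jefferson

Hamilton: D 7, G 6, A 11.
Jefferson: D 6, G 6, A 12.
A gets 11 under Hamilton and 12 under Jefferson.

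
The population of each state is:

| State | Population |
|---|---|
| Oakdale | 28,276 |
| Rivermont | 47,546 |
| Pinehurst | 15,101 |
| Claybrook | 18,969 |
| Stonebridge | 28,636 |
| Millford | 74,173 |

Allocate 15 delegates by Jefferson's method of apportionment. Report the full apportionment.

Oakdale=2; Rivermont=3; Pinehurst=1; Claybrook=1; Stonebridge=2; Millford=6

Standard divisor 212701/15 ≈ 14180.067; standard quotas: Oakdale 1.994, Rivermont 3.353, Pinehurst 1.065, Claybrook 1.338, Stonebridge 2.019, Millford 5.231.
Rounding down gives 1, 3, 1, 1, 2, 5 = 13 seats, so the divisor must be adjusted.
With modified divisor 12100: modified quotas Oakdale 2.337, Rivermont 3.929, Pinehurst 1.248, Claybrook 1.568, Stonebridge 2.367, Millford 6.130.
Rounding down: Oakdale 2, Rivermont 3, Pinehurst 1, Claybrook 1, Stonebridge 2, Millford 6 (total 15).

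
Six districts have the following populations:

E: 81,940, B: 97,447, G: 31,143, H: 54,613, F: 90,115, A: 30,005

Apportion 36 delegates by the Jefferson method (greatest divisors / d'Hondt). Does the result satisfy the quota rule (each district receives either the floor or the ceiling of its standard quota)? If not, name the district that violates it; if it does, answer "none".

none

Standard quotas: E 7.657, B 9.106, G 2.910, H 5.103, F 8.421, A 2.804.
Jefferson allocation: E 8, B 9, G 3, H 5, F 9, A 2.
Every allocation lies between the lower and upper quota.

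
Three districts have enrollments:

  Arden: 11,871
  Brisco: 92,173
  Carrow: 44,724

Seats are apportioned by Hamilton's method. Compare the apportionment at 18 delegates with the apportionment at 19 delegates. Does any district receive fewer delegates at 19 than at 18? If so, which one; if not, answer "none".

At 18 seats: Arden 2, Brisco 11, Carrow 5.
At 19 seats: Arden 1, Brisco 12, Carrow 6.
Arden drops from 2 to 1.

Arden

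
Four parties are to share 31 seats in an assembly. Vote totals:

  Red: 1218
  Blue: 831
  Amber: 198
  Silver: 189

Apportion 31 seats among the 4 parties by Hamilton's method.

Red: 15, Blue: 11, Amber: 3, Silver: 2

The standard divisor is 2436/31 ≈ 78.581.
Standard quotas: Red 15.500, Blue 10.575, Amber 2.520, Silver 2.405.
Lower quotas: Red 15, Blue 10, Amber 2, Silver 2 (sum 29, leaving 2 seats).
Remainders in descending order: Blue 0.575, Amber 0.520, Red 0.500, Silver 0.405.
Largest remainders: Blue, Amber receive the extra seats.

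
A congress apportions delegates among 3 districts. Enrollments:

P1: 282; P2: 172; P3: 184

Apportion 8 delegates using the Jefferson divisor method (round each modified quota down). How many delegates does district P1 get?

4

Standard divisor 638/8 ≈ 79.75; standard quotas: P1 3.536, P2 2.157, P3 2.307.
Rounding down gives 3, 2, 2 = 7 seats, so the divisor must be adjusted.
With modified divisor 70: modified quotas P1 4.029, P2 2.457, P3 2.629.
Rounding down: P1 4, P2 2, P3 2 (total 8).
P1 receives 4.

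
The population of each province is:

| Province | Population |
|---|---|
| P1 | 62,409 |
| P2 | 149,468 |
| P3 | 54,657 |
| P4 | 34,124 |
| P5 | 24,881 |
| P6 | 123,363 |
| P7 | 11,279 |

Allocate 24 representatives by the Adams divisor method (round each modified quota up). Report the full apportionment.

P1 3; P2 7; P3 3; P4 2; P5 2; P6 6; P7 1

Standard divisor 460181/24 ≈ 19174.208; standard quotas: P1 3.255, P2 7.795, P3 2.851, P4 1.780, P5 1.298, P6 6.434, P7 0.588.
Rounding up gives 4, 8, 3, 2, 2, 7, 1 = 27 seats, so the divisor must be adjusted.
With modified divisor 23000: modified quotas P1 2.713, P2 6.499, P3 2.376, P4 1.484, P5 1.082, P6 5.364, P7 0.490.
Rounding up: P1 3, P2 7, P3 3, P4 2, P5 2, P6 6, P7 1 (total 24).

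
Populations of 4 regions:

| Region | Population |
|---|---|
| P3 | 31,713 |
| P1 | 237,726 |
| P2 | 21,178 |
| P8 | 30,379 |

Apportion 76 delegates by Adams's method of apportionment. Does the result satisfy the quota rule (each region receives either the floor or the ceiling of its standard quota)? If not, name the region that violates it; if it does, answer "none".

Standard quotas: P3 7.508, P1 56.285, P2 5.014, P8 7.193.
Adams allocation: P3 8, P1 55, P2 5, P8 8.
P1 has quota 56.285 (lower 56, upper 57) but receives 55 — outside the quota interval.

P1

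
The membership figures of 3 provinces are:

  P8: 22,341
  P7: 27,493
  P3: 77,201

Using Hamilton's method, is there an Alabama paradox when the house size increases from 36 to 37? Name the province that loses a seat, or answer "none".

none

At 36 seats: P8 6, P7 8, P3 22.
At 37 seats: P8 7, P7 8, P3 22.
No province's allocation decreased.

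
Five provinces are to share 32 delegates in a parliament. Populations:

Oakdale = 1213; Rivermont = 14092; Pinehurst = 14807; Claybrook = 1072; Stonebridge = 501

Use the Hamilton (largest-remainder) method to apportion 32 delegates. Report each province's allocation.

Oakdale: 1; Rivermont: 14; Pinehurst: 15; Claybrook: 1; Stonebridge: 1

The standard divisor is 31685/32 ≈ 990.156.
Standard quotas: Oakdale 1.2251, Rivermont 14.2321, Pinehurst 14.9542, Claybrook 1.0827, Stonebridge 0.5060.
Lower quotas: Oakdale 1, Rivermont 14, Pinehurst 14, Claybrook 1, Stonebridge 0 (sum 30, leaving 2 seats).
Remainders in descending order: Pinehurst 0.9542, Stonebridge 0.5060, Rivermont 0.2321, Oakdale 0.2251, Claybrook 0.0827.
The surplus seats go to Pinehurst, Stonebridge.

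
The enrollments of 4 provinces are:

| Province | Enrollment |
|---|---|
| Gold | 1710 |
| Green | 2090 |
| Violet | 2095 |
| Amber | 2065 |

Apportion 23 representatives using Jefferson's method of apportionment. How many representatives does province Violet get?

6

Standard divisor 7960/23 ≈ 346.087; standard quotas: Gold 4.941, Green 6.039, Violet 6.053, Amber 5.967.
Rounding down gives 4, 6, 6, 5 = 21 seats, so the divisor must be adjusted.
With modified divisor 320: modified quotas Gold 5.344, Green 6.531, Violet 6.547, Amber 6.453.
Rounding down: Gold 5, Green 6, Violet 6, Amber 6 (total 23).
Violet receives 6.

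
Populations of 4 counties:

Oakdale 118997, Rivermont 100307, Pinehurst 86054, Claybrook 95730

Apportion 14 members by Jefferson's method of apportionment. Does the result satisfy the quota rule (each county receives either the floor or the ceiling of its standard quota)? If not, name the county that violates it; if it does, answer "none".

none

Standard quotas: Oakdale 4.154, Rivermont 3.501, Pinehurst 3.004, Claybrook 3.341.
Jefferson allocation: Oakdale 4, Rivermont 4, Pinehurst 3, Claybrook 3.
Every allocation lies between the lower and upper quota.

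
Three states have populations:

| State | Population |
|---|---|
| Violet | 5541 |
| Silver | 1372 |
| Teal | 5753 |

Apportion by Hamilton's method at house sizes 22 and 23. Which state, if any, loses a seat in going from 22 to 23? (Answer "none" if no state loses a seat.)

At 22 seats: Violet 10, Silver 2, Teal 10.
At 23 seats: Violet 10, Silver 3, Teal 10.
No state's allocation decreased.

none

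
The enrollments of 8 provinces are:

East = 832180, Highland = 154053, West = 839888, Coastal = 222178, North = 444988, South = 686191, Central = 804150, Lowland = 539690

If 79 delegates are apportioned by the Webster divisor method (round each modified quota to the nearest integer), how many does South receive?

12

Standard divisor 4523318/79 ≈ 57257.19; standard quotas: East 14.534, Highland 2.691, West 14.669, Coastal 3.880, North 7.772, South 11.984, Central 14.045, Lowland 9.426.
Rounding to the nearest integer gives 15, 3, 15, 4, 8, 12, 14, 9 = 80 seats, so the divisor must be adjusted.
With modified divisor 57700: modified quotas East 14.423, Highland 2.670, West 14.556, Coastal 3.851, North 7.712, South 11.892, Central 13.937, Lowland 9.353.
Rounding to the nearest integer: East 14, Highland 3, West 15, Coastal 4, North 8, South 12, Central 14, Lowland 9 (total 79).
South receives 12.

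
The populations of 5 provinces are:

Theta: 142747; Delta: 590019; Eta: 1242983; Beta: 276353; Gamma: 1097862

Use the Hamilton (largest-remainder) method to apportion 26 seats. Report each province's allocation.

Theta 1, Delta 5, Eta 10, Beta 2, Gamma 8

The standard divisor is 3349964/26 ≈ 128844.769.
Standard quotas: Theta 1.1079, Delta 4.5793, Eta 9.6471, Beta 2.1449, Gamma 8.5208.
Lower quotas: Theta 1, Delta 4, Eta 9, Beta 2, Gamma 8 (sum 24, leaving 2 seats).
Remainders in descending order: Eta 0.6471, Delta 0.5793, Gamma 0.5208, Beta 0.1449, Theta 0.1079.
The surplus seats go to Eta, Delta.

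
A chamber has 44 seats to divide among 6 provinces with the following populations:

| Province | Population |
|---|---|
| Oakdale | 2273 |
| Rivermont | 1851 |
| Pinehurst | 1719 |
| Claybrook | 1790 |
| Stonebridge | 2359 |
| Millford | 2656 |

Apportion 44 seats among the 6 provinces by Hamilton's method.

Standard divisor: 12648 ÷ 44 ≈ 287.455.
Standard quotas: Oakdale 7.907, Rivermont 6.439, Pinehurst 5.980, Claybrook 6.227, Stonebridge 8.207, Millford 9.240.
Lower quotas: Oakdale 7, Rivermont 6, Pinehurst 5, Claybrook 6, Stonebridge 8, Millford 9 (sum 41, leaving 3 seats).
Remainders in descending order: Pinehurst 0.980, Oakdale 0.907, Rivermont 0.439, Millford 0.240, Claybrook 0.227, Stonebridge 0.207.
Largest remainders: Pinehurst, Oakdale, Rivermont receive the extra seats.

Oakdale: 8, Rivermont: 7, Pinehurst: 6, Claybrook: 6, Stonebridge: 8, Millford: 9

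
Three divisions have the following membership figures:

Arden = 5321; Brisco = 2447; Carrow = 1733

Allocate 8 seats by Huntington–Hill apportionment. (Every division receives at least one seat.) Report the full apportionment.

Arden: 4, Brisco: 2, Carrow: 2

With divisor 1208: modified quotas Arden 4.405, Brisco 2.026, Carrow 1.435.
Geometric-mean thresholds: Arden √(4·5)=4.472, Brisco √(2·3)=2.449, Carrow √(1·2)=1.414.
Each quota rounded against its threshold gives Arden 4, Brisco 2, Carrow 2 (total 8).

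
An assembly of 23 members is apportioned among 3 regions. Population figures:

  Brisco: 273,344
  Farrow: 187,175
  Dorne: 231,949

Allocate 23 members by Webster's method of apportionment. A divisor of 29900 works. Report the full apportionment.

Brisco 9; Farrow 6; Dorne 8

With modified divisor 29900: modified quotas Brisco 9.142, Farrow 6.260, Dorne 7.757.
Rounding to the nearest integer: Brisco 9, Farrow 6, Dorne 8 (total 23).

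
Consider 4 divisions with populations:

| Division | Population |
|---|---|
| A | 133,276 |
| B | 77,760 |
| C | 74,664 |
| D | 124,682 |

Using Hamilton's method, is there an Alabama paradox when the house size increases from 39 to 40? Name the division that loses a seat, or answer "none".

none

At 39 seats: A 13, B 7, C 7, D 12.
At 40 seats: A 13, B 8, C 7, D 12.
No division's allocation decreased.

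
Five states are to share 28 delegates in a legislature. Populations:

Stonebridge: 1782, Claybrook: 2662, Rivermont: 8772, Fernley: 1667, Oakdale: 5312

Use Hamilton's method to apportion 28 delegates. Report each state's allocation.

The standard divisor is 20195/28 ≈ 721.25.
Standard quotas: Stonebridge 2.4707, Claybrook 3.6908, Rivermont 12.1622, Fernley 2.3113, Oakdale 7.3650.
Lower quotas: Stonebridge 2, Claybrook 3, Rivermont 12, Fernley 2, Oakdale 7 (sum 26, leaving 2 seats).
Remainders in descending order: Claybrook 0.6908, Stonebridge 0.4707, Oakdale 0.3650, Fernley 0.3113, Rivermont 0.1622.
Largest remainders: Claybrook, Stonebridge receive the extra seats.

Stonebridge: 3, Claybrook: 4, Rivermont: 12, Fernley: 2, Oakdale: 7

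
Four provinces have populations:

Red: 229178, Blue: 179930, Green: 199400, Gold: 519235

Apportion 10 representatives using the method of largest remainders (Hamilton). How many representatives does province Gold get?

5

The standard divisor is 1127743/10 ≈ 112774.3.
Standard quotas: Red 2.0322, Blue 1.5955, Green 1.7681, Gold 4.6042.
Lower quotas: Red 2, Blue 1, Green 1, Gold 4 (sum 8, leaving 2 seats).
Remainders in descending order: Green 0.7681, Gold 0.6042, Blue 0.5955, Red 0.0322.
Largest remainders: Green, Gold receive the extra seats.
Gold receives 5.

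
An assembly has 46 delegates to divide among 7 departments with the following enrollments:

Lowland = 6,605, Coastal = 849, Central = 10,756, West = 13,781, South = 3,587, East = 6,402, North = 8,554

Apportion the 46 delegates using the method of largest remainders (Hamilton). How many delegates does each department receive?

The standard divisor is 50534/46 ≈ 1098.565.
Standard quotas: Lowland 6.0124, Coastal 0.7728, Central 9.7910, West 12.5445, South 3.2652, East 5.8276, North 7.7865.
Lower quotas: Lowland 6, Coastal 0, Central 9, West 12, South 3, East 5, North 7 (sum 42, leaving 4 seats).
Remainders in descending order: East 0.8276, Central 0.7910, North 0.7865, Coastal 0.7728, West 0.5445, South 0.2652, Lowland 0.0124.
Largest remainders: East, Central, North, Coastal receive the extra seats.

Lowland 6; Coastal 1; Central 10; West 12; South 3; East 6; North 8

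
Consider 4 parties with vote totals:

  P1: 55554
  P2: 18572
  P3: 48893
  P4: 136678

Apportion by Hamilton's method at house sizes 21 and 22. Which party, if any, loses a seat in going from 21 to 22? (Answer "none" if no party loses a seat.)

At 21 seats: P1 4, P2 2, P3 4, P4 11.
At 22 seats: P1 5, P2 1, P3 4, P4 12.
P2 drops from 2 to 1.

P2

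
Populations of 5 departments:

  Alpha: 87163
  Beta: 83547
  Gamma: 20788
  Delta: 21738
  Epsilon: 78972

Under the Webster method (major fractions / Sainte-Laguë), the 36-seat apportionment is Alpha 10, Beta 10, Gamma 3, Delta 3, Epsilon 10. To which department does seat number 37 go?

Alpha

Priority for the next seat is population ÷ (current seats + 0.5).
Priorities: Alpha 8301.238, Beta 7956.857, Gamma 5939.429, Delta 6210.857, Epsilon 7521.143.
Highest priority: Alpha.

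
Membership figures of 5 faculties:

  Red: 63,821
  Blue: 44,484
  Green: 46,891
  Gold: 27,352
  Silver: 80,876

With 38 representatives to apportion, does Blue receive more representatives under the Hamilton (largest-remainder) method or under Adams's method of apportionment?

Adams

Hamilton: Red 9, Blue 6, Green 7, Gold 4, Silver 12.
Adams: Red 9, Blue 7, Green 7, Gold 4, Silver 11.
Blue gets 6 under Hamilton and 7 under Adams.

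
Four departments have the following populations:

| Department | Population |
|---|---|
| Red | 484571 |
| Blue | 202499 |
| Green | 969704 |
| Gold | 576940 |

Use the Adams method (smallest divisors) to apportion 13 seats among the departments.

Standard divisor 2233714/13 ≈ 171824.154; standard quotas: Red 2.820, Blue 1.179, Green 5.644, Gold 3.358.
Rounding up gives 3, 2, 6, 4 = 15 seats, so the divisor must be adjusted.
With modified divisor 198200: modified quotas Red 2.445, Blue 1.022, Green 4.893, Gold 2.911.
Rounding up: Red 3, Blue 2, Green 5, Gold 3 (total 13).

Red=3; Blue=2; Green=5; Gold=3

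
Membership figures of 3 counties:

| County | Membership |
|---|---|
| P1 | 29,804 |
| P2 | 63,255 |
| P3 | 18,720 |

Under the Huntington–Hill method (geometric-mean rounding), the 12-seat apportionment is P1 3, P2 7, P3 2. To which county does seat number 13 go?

P1

Priority for the next seat is population ÷ (√(s·(s+1))).
Priorities: P1 8603.674, P2 8452.805, P3 7642.408.
Highest priority: P1.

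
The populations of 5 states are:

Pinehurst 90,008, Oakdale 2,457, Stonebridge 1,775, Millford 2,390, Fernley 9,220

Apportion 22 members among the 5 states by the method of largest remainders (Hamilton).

Total 105850; standard divisor 105850/22 ≈ 4811.364.
Standard quotas: Pinehurst 18.7074, Oakdale 0.5107, Stonebridge 0.3689, Millford 0.4967, Fernley 1.9163.
Lower quotas: Pinehurst 18, Oakdale 0, Stonebridge 0, Millford 0, Fernley 1 (sum 19, leaving 3 seats).
Remainders in descending order: Fernley 0.9163, Pinehurst 0.7074, Oakdale 0.5107, Millford 0.4967, Stonebridge 0.3689.
Largest remainders: Fernley, Pinehurst, Oakdale receive the extra seats.

Pinehurst 19, Oakdale 1, Stonebridge 0, Millford 0, Fernley 2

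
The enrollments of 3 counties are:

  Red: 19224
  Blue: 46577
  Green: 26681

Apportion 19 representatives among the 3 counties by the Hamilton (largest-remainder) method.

Standard divisor: 92482 ÷ 19 ≈ 4867.474.
Standard quotas: Red 3.9495, Blue 9.5690, Green 5.4815.
Lower quotas: Red 3, Blue 9, Green 5 (sum 17, leaving 2 seats).
Remainders in descending order: Red 0.9495, Blue 0.5690, Green 0.4815.
The surplus seats go to Red, Blue.

Red=4; Blue=10; Green=5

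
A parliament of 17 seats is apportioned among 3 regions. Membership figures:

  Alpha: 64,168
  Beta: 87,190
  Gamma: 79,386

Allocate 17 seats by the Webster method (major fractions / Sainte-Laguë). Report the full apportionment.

Alpha 5; Beta 6; Gamma 6

Standard divisor 230744/17 ≈ 13573.176; standard quotas: Alpha 4.728, Beta 6.424, Gamma 5.849.
Rounding to the nearest integer gives Alpha 5, Beta 6, Gamma 6 — total 17, matching the house size, so no adjustment is needed.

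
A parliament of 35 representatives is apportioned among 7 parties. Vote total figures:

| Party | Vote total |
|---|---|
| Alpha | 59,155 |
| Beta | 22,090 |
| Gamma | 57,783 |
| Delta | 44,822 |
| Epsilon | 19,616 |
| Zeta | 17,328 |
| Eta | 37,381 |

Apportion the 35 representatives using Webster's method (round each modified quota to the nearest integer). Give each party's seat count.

Standard divisor 258175/35 ≈ 7376.429; standard quotas: Alpha 8.019, Beta 2.995, Gamma 7.833, Delta 6.076, Epsilon 2.659, Zeta 2.349, Eta 5.068.
Rounding to the nearest integer gives Alpha 8, Beta 3, Gamma 8, Delta 6, Epsilon 3, Zeta 2, Eta 5 — total 35, matching the house size, so no adjustment is needed.

Alpha=8; Beta=3; Gamma=8; Delta=6; Epsilon=3; Zeta=2; Eta=5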